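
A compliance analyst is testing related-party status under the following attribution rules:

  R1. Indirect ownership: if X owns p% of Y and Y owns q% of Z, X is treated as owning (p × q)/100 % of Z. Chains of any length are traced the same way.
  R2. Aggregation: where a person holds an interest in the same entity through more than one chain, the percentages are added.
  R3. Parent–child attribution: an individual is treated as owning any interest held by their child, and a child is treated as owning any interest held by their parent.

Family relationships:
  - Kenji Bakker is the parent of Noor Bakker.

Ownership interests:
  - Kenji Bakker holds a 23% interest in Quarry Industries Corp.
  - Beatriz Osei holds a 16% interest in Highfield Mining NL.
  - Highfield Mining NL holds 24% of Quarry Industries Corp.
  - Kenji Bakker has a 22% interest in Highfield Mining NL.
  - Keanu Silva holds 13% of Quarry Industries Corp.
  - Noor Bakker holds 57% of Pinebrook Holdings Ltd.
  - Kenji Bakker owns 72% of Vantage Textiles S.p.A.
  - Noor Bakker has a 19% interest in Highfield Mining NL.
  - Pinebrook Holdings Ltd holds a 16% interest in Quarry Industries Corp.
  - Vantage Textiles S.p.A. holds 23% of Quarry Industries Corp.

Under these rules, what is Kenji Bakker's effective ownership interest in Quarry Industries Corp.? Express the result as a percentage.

58.52%

By parent–child attribution (R3), Kenji Bakker is treated as also owning Noor Bakker's interest in Highfield Mining NL, giving 22% + 19% = 41%.
By parent–child attribution (R3), Kenji Bakker is treated as owning Noor Bakker's 57% interest in Pinebrook Holdings Ltd.
Chain via Vantage Textiles S.p.A. (R1): 72% × 23% = 16.56% of Quarry Industries Corp.
Chain via Highfield Mining NL (R1): 41% × 24% = 9.84% of Quarry Industries Corp.
Direct interest in Quarry Industries Corp: 23%.
Chain via Pinebrook Holdings Ltd (R1): 57% × 16% = 9.12% of Quarry Industries Corp.
Aggregating (R2): 16.56% + 9.84% + 23% + 9.12% = 58.52%.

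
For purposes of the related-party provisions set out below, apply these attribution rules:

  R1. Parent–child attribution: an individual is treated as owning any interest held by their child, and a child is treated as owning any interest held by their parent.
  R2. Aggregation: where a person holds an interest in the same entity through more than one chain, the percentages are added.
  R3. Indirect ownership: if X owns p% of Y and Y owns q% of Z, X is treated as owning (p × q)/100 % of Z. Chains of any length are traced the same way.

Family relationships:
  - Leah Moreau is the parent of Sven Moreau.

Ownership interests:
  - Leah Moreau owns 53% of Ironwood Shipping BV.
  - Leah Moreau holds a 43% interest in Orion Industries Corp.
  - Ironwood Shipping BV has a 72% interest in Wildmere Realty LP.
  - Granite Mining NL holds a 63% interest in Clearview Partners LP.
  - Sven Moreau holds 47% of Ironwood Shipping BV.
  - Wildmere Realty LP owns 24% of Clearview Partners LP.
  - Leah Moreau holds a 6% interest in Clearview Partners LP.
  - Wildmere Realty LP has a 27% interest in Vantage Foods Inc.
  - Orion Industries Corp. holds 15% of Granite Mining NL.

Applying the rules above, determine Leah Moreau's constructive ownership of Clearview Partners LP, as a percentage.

By parent–child attribution (R1), Leah Moreau is treated as also owning Sven Moreau's interest in Ironwood Shipping BV, giving 53% + 47% = 100%.
Chain via Ironwood Shipping BV → Wildmere Realty LP (R3): 100% × 72% × 24% = 17.28% of Clearview Partners LP.
Chain via Orion Industries Corp. → Granite Mining NL (R3): 43% × 15% × 63% = 4.0635% of Clearview Partners LP.
Direct interest in Clearview Partners LP: 6%.
Aggregating (R2): 17.28% + 4.0635% + 6% = 27.3435%.

27.3435%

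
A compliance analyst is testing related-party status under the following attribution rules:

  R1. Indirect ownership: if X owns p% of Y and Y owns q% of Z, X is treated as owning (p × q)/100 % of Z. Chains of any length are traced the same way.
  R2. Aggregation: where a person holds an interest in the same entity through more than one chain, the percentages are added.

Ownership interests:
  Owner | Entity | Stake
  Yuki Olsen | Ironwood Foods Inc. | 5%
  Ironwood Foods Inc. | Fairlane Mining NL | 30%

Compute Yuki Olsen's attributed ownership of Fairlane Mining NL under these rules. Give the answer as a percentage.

1.5%

Chain via Ironwood Foods Inc. (R1): 5% × 30% = 1.5% of Fairlane Mining NL.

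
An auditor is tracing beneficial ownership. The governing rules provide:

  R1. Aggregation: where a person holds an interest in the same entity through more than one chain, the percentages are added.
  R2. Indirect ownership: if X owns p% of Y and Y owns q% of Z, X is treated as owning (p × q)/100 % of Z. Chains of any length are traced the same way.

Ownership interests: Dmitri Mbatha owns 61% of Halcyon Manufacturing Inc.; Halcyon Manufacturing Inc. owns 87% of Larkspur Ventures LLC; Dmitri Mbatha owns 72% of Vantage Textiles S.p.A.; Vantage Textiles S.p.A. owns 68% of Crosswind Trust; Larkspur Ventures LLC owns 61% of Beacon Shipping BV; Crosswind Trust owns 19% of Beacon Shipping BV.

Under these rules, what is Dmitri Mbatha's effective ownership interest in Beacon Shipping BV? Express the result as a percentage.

41.6751%

Chain via Halcyon Manufacturing Inc. → Larkspur Ventures LLC (R2): 61% × 87% × 61% = 32.3727% of Beacon Shipping BV.
Chain via Vantage Textiles S.p.A. → Crosswind Trust (R2): 72% × 68% × 19% = 9.3024% of Beacon Shipping BV.
Aggregating (R1): 32.3727% + 9.3024% = 41.6751%.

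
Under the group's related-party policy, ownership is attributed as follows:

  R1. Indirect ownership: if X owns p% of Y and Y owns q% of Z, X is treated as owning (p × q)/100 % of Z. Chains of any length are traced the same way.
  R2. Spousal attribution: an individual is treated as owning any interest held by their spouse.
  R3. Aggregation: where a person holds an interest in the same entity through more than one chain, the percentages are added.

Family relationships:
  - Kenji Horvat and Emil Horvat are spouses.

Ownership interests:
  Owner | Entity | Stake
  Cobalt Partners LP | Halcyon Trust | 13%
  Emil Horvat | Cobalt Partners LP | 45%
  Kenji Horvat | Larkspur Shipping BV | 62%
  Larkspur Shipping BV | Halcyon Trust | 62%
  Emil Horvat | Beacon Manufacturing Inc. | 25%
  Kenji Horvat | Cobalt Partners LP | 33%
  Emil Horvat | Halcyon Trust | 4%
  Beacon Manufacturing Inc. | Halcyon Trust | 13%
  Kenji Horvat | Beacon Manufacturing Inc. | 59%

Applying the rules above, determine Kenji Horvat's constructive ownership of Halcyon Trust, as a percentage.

63.5%

By spousal attribution (R2), Kenji Horvat is treated as also owning Emil Horvat's interest in Beacon Manufacturing Inc, giving 59% + 25% = 84%.
By spousal attribution (R2), Kenji Horvat is treated as also owning Emil Horvat's interest in Cobalt Partners LP, giving 33% + 45% = 78%.
By spousal attribution (R2), Kenji Horvat is treated as owning Emil Horvat's 4% interest in Halcyon Trust.
Chain via Beacon Manufacturing Inc. (R1): 84% × 13% = 10.92% of Halcyon Trust.
Chain via Larkspur Shipping BV (R1): 62% × 62% = 38.44% of Halcyon Trust.
Chain via Cobalt Partners LP (R1): 78% × 13% = 10.14% of Halcyon Trust.
Direct interest in Halcyon Trust: 4%.
Aggregating (R3): 10.92% + 38.44% + 10.14% + 4% = 63.5%.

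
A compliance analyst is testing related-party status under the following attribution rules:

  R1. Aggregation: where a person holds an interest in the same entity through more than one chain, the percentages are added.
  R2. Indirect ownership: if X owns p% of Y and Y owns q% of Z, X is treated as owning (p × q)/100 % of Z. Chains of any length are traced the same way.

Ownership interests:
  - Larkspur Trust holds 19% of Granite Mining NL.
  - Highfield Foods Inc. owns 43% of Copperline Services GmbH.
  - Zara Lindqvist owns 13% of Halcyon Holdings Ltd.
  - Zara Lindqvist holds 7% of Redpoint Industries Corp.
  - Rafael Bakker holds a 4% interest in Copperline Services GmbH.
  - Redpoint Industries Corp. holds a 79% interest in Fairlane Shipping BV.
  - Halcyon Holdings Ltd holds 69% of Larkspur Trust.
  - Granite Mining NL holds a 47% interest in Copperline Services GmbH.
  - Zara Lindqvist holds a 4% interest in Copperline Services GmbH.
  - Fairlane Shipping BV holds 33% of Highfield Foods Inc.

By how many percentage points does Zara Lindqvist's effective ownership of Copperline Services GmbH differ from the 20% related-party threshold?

14.414272

Chain via Halcyon Holdings Ltd → Larkspur Trust → Granite Mining NL (R2): 13% × 69% × 19% × 47% = 0.801021% of Copperline Services GmbH.
Chain via Redpoint Industries Corp. → Fairlane Shipping BV → Highfield Foods Inc. (R2): 7% × 79% × 33% × 43% = 0.784707% of Copperline Services GmbH.
Direct interest in Copperline Services GmbH: 4%.
Aggregating (R1): 0.801021% + 0.784707% + 4% = 5.585728%.
5.585728% falls short of the 20% threshold by 14.414272 percentage points.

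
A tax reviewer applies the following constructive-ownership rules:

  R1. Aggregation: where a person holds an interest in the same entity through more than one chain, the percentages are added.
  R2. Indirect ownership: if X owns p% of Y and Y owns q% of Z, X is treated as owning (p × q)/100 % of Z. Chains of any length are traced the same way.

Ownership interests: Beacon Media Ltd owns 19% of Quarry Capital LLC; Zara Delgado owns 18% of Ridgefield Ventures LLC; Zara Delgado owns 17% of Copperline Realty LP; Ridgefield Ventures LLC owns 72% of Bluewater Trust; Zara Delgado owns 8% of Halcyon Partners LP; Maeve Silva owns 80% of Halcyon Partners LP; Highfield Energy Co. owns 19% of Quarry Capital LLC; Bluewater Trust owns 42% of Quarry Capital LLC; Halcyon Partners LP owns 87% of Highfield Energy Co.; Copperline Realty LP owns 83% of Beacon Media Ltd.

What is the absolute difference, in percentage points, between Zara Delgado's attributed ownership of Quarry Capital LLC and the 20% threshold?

10.5535

Chain via Copperline Realty LP → Beacon Media Ltd (R2): 17% × 83% × 19% = 2.6809% of Quarry Capital LLC.
Chain via Ridgefield Ventures LLC → Bluewater Trust (R2): 18% × 72% × 42% = 5.4432% of Quarry Capital LLC.
Chain via Halcyon Partners LP → Highfield Energy Co. (R2): 8% × 87% × 19% = 1.3224% of Quarry Capital LLC.
Aggregating (R1): 2.6809% + 5.4432% + 1.3224% = 9.4465%.
9.4465% falls short of the 20% threshold by 10.5535 percentage points.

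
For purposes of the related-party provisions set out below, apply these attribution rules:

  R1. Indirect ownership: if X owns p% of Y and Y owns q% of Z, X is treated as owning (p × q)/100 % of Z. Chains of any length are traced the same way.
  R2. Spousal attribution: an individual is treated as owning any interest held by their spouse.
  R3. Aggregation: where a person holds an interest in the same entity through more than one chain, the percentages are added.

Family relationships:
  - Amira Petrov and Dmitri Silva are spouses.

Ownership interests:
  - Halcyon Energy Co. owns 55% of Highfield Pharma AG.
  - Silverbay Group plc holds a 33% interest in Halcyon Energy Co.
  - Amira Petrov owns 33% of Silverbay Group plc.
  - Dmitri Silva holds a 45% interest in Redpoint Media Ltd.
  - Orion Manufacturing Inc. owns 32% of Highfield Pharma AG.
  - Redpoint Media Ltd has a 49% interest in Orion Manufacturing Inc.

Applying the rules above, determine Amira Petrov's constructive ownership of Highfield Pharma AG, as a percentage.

By spousal attribution (R2), Amira Petrov is treated as owning Dmitri Silva's 45% interest in Redpoint Media Ltd.
Chain via Silverbay Group plc → Halcyon Energy Co. (R1): 33% × 33% × 55% = 5.9895% of Highfield Pharma AG.
Chain via Redpoint Media Ltd → Orion Manufacturing Inc. (R1): 45% × 49% × 32% = 7.056% of Highfield Pharma AG.
Aggregating (R3): 5.9895% + 7.056% = 13.0455%.

13.0455%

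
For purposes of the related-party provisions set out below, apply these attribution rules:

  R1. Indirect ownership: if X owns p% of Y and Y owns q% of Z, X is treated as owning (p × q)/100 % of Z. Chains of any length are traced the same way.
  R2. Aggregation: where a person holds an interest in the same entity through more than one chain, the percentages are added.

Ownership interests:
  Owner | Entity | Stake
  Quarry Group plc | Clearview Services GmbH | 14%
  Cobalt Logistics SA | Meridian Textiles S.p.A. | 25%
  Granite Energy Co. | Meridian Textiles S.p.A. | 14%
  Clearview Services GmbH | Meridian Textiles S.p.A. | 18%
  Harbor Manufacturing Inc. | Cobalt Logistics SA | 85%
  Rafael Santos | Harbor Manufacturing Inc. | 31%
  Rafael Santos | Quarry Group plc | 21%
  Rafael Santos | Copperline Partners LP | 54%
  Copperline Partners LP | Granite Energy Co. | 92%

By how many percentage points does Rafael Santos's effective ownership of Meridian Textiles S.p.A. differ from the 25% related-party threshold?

10.9281

Chain via Copperline Partners LP → Granite Energy Co. (R1): 54% × 92% × 14% = 6.9552% of Meridian Textiles S.p.A.
Chain via Quarry Group plc → Clearview Services GmbH (R1): 21% × 14% × 18% = 0.5292% of Meridian Textiles S.p.A.
Chain via Harbor Manufacturing Inc. → Cobalt Logistics SA (R1): 31% × 85% × 25% = 6.5875% of Meridian Textiles S.p.A.
Aggregating (R2): 6.9552% + 0.5292% + 6.5875% = 14.0719%.
14.0719% falls short of the 25% threshold by 10.9281 percentage points.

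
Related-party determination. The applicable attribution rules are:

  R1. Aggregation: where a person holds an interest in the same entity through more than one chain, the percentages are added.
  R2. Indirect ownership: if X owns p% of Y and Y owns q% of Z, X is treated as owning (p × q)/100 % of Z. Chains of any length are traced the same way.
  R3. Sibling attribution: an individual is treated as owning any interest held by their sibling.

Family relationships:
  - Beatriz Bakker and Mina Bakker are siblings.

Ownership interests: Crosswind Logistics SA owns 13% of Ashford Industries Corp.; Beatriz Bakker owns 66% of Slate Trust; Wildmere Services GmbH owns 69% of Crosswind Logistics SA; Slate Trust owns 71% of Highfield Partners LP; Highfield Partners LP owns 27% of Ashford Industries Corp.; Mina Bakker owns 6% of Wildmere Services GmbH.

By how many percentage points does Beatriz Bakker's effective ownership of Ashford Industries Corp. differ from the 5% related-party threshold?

By sibling attribution (R3), Beatriz Bakker is treated as owning Mina Bakker's 6% interest in Wildmere Services GmbH.
Chain via Slate Trust → Highfield Partners LP (R2): 66% × 71% × 27% = 12.6522% of Ashford Industries Corp.
Chain via Wildmere Services GmbH → Crosswind Logistics SA (R2): 6% × 69% × 13% = 0.5382% of Ashford Industries Corp.
Aggregating (R1): 12.6522% + 0.5382% = 13.1904%.
13.1904% exceeds the 5% threshold by 8.1904 percentage points.

8.1904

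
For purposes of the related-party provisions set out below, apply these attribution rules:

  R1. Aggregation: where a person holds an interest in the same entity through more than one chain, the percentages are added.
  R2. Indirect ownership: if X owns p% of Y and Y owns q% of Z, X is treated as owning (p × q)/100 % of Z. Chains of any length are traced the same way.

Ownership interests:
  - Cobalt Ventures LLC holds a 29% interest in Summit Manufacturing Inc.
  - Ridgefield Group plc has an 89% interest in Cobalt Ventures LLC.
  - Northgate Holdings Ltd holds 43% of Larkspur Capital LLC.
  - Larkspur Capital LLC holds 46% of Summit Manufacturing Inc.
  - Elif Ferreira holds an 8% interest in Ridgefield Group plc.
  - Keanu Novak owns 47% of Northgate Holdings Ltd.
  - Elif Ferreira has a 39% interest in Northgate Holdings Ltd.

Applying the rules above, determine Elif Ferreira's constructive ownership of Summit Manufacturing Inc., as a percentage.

Chain via Ridgefield Group plc → Cobalt Ventures LLC (R2): 8% × 89% × 29% = 2.0648% of Summit Manufacturing Inc.
Chain via Northgate Holdings Ltd → Larkspur Capital LLC (R2): 39% × 43% × 46% = 7.7142% of Summit Manufacturing Inc.
Aggregating (R1): 2.0648% + 7.7142% = 9.779%.

9.779%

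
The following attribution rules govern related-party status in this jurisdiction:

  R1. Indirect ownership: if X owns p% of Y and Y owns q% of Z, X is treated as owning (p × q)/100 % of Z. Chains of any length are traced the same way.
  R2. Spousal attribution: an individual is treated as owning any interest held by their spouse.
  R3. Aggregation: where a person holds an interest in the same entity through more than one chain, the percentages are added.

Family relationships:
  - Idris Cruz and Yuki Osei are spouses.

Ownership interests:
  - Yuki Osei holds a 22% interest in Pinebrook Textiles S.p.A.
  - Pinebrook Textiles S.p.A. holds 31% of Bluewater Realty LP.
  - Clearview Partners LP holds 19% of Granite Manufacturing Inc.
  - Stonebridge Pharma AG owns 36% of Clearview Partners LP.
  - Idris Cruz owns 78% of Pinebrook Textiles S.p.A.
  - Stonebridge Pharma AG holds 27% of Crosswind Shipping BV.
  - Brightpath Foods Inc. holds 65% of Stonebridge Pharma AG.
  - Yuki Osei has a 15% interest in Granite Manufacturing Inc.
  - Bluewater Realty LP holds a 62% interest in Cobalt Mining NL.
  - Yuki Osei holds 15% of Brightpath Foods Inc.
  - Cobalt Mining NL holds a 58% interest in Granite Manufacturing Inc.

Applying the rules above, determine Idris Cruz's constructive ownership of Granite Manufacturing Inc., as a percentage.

26.8145%

By spousal attribution (R2), Idris Cruz is treated as also owning Yuki Osei's interest in Pinebrook Textiles S.p.A, giving 78% + 22% = 100%.
By spousal attribution (R2), Idris Cruz is treated as owning Yuki Osei's 15% interest in Brightpath Foods Inc.
By spousal attribution (R2), Idris Cruz is treated as owning Yuki Osei's 15% interest in Granite Manufacturing Inc.
Chain via Pinebrook Textiles S.p.A. → Bluewater Realty LP → Cobalt Mining NL (R1): 100% × 31% × 62% × 58% = 11.1476% of Granite Manufacturing Inc.
Chain via Brightpath Foods Inc. → Stonebridge Pharma AG → Clearview Partners LP (R1): 15% × 65% × 36% × 19% = 0.6669% of Granite Manufacturing Inc.
Direct interest in Granite Manufacturing Inc: 15%.
Aggregating (R3): 11.1476% + 0.6669% + 15% = 26.8145%.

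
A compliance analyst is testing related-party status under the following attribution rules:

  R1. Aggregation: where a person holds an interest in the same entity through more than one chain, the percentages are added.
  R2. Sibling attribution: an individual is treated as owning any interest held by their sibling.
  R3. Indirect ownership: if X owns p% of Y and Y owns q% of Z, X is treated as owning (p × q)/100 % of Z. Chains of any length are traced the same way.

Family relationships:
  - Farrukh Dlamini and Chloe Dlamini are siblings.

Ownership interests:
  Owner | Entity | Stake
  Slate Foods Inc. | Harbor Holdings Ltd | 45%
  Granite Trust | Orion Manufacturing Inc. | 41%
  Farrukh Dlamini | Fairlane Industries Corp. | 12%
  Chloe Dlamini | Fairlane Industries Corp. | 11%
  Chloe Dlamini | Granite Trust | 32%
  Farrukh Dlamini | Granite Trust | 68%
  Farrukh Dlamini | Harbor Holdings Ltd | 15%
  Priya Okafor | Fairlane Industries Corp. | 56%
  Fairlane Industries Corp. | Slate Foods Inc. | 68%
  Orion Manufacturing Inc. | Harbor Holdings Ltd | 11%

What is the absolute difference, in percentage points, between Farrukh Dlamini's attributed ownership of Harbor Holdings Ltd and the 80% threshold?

53.452

By sibling attribution (R2), Farrukh Dlamini is treated as also owning Chloe Dlamini's interest in Granite Trust, giving 68% + 32% = 100%.
By sibling attribution (R2), Farrukh Dlamini is treated as also owning Chloe Dlamini's interest in Fairlane Industries Corp, giving 12% + 11% = 23%.
Chain via Granite Trust → Orion Manufacturing Inc. (R3): 100% × 41% × 11% = 4.51% of Harbor Holdings Ltd.
Chain via Fairlane Industries Corp. → Slate Foods Inc. (R3): 23% × 68% × 45% = 7.038% of Harbor Holdings Ltd.
Direct interest in Harbor Holdings Ltd: 15%.
Aggregating (R1): 4.51% + 7.038% + 15% = 26.548%.
26.548% falls short of the 80% threshold by 53.452 percentage points.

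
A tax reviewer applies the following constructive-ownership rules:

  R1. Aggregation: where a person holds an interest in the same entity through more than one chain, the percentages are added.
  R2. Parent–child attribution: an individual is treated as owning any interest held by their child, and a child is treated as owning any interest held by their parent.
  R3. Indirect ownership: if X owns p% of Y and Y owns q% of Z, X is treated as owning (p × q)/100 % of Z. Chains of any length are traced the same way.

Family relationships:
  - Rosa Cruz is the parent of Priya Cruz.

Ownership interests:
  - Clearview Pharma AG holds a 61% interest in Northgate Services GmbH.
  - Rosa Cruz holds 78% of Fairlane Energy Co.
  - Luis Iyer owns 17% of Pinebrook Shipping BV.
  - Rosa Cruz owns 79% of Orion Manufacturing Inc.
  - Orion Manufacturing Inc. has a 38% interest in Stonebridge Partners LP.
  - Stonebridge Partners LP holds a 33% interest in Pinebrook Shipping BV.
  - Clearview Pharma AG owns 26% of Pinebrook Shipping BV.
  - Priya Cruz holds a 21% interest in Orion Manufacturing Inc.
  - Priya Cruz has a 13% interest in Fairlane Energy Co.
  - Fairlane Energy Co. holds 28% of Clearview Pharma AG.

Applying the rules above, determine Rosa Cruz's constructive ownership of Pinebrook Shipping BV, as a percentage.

19.1648%

By parent–child attribution (R2), Rosa Cruz is treated as also owning Priya Cruz's interest in Fairlane Energy Co, giving 78% + 13% = 91%.
By parent–child attribution (R2), Rosa Cruz is treated as also owning Priya Cruz's interest in Orion Manufacturing Inc, giving 79% + 21% = 100%.
Chain via Fairlane Energy Co. → Clearview Pharma AG (R3): 91% × 28% × 26% = 6.6248% of Pinebrook Shipping BV.
Chain via Orion Manufacturing Inc. → Stonebridge Partners LP (R3): 100% × 38% × 33% = 12.54% of Pinebrook Shipping BV.
Aggregating (R1): 6.6248% + 12.54% = 19.1648%.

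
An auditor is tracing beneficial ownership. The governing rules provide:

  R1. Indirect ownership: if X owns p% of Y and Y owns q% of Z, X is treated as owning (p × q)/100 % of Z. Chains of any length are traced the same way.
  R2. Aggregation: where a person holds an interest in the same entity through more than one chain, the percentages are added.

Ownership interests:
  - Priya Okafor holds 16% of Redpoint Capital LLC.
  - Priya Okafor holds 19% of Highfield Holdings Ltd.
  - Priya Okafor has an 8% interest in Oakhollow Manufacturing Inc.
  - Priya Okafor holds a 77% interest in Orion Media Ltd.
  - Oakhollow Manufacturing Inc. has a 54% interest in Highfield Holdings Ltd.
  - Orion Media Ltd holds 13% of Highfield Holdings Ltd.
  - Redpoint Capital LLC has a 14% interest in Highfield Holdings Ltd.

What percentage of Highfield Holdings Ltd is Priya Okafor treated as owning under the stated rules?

35.57%

Chain via Orion Media Ltd (R1): 77% × 13% = 10.01% of Highfield Holdings Ltd.
Chain via Redpoint Capital LLC (R1): 16% × 14% = 2.24% of Highfield Holdings Ltd.
Chain via Oakhollow Manufacturing Inc. (R1): 8% × 54% = 4.32% of Highfield Holdings Ltd.
Direct interest in Highfield Holdings Ltd: 19%.
Aggregating (R2): 10.01% + 2.24% + 4.32% + 19% = 35.57%.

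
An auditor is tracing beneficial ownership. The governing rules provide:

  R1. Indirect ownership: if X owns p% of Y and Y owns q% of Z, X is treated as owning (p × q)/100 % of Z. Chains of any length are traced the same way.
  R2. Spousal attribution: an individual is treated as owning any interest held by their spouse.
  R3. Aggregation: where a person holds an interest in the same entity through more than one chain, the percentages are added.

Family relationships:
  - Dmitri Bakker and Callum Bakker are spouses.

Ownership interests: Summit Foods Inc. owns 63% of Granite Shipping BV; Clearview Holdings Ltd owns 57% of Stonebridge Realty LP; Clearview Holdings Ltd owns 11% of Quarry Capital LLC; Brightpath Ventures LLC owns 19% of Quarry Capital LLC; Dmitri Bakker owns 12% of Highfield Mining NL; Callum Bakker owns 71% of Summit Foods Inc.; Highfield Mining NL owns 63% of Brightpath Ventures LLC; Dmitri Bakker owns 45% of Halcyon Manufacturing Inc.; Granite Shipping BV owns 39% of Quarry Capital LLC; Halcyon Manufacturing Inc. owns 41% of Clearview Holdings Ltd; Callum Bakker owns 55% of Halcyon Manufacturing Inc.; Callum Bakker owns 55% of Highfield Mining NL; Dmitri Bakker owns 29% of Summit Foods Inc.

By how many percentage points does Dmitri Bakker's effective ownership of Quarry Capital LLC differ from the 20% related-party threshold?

By spousal attribution (R2), Dmitri Bakker is treated as also owning Callum Bakker's interest in Summit Foods Inc, giving 29% + 71% = 100%.
By spousal attribution (R2), Dmitri Bakker is treated as also owning Callum Bakker's interest in Halcyon Manufacturing Inc, giving 45% + 55% = 100%.
By spousal attribution (R2), Dmitri Bakker is treated as also owning Callum Bakker's interest in Highfield Mining NL, giving 12% + 55% = 67%.
Chain via Summit Foods Inc. → Granite Shipping BV (R1): 100% × 63% × 39% = 24.57% of Quarry Capital LLC.
Chain via Halcyon Manufacturing Inc. → Clearview Holdings Ltd (R1): 100% × 41% × 11% = 4.51% of Quarry Capital LLC.
Chain via Highfield Mining NL → Brightpath Ventures LLC (R1): 67% × 63% × 19% = 8.0199% of Quarry Capital LLC.
Aggregating (R3): 24.57% + 4.51% + 8.0199% = 37.0999%.
37.0999% exceeds the 20% threshold by 17.0999 percentage points.

17.0999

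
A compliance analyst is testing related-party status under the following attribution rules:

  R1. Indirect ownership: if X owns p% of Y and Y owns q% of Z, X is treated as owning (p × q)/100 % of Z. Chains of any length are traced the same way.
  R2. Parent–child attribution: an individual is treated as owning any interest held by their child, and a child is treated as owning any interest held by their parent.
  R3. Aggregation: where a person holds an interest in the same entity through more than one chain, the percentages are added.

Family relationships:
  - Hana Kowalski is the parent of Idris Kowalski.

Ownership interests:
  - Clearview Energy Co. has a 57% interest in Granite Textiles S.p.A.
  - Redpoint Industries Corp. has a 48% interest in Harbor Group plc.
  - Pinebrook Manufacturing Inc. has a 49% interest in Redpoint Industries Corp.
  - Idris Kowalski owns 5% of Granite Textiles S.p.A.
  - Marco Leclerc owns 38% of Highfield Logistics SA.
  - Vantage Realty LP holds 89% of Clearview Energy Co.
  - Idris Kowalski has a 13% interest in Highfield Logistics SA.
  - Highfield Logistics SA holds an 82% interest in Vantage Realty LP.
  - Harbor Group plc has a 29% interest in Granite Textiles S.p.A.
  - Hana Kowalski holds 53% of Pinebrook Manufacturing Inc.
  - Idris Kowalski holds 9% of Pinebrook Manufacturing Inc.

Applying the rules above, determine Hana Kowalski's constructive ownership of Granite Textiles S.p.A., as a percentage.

14.636714%

By parent–child attribution (R2), Hana Kowalski is treated as also owning Idris Kowalski's interest in Pinebrook Manufacturing Inc, giving 53% + 9% = 62%.
By parent–child attribution (R2), Hana Kowalski is treated as owning Idris Kowalski's 13% interest in Highfield Logistics SA.
By parent–child attribution (R2), Hana Kowalski is treated as owning Idris Kowalski's 5% interest in Granite Textiles S.p.A.
Chain via Pinebrook Manufacturing Inc. → Redpoint Industries Corp. → Harbor Group plc (R1): 62% × 49% × 48% × 29% = 4.228896% of Granite Textiles S.p.A.
Chain via Highfield Logistics SA → Vantage Realty LP → Clearview Energy Co. (R1): 13% × 82% × 89% × 57% = 5.407818% of Granite Textiles S.p.A.
Direct interest in Granite Textiles S.p.A: 5%.
Aggregating (R3): 4.228896% + 5.407818% + 5% = 14.636714%.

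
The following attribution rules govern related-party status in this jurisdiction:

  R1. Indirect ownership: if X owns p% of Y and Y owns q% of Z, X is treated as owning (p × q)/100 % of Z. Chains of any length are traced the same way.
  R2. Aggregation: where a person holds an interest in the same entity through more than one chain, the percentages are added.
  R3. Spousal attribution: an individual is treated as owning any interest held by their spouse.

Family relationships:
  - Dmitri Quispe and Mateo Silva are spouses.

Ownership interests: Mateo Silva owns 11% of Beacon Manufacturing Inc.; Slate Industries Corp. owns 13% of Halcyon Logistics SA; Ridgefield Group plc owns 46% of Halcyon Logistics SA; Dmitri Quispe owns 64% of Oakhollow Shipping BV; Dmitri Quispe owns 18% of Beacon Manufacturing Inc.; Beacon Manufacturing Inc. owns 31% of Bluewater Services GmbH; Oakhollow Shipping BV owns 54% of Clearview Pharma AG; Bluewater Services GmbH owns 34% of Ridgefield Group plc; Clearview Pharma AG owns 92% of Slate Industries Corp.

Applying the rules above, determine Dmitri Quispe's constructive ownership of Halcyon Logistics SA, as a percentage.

By spousal attribution (R3), Dmitri Quispe is treated as also owning Mateo Silva's interest in Beacon Manufacturing Inc, giving 18% + 11% = 29%.
Chain via Beacon Manufacturing Inc. → Bluewater Services GmbH → Ridgefield Group plc (R1): 29% × 31% × 34% × 46% = 1.406036% of Halcyon Logistics SA.
Chain via Oakhollow Shipping BV → Clearview Pharma AG → Slate Industries Corp. (R1): 64% × 54% × 92% × 13% = 4.133376% of Halcyon Logistics SA.
Aggregating (R2): 1.406036% + 4.133376% = 5.539412%.

5.539412%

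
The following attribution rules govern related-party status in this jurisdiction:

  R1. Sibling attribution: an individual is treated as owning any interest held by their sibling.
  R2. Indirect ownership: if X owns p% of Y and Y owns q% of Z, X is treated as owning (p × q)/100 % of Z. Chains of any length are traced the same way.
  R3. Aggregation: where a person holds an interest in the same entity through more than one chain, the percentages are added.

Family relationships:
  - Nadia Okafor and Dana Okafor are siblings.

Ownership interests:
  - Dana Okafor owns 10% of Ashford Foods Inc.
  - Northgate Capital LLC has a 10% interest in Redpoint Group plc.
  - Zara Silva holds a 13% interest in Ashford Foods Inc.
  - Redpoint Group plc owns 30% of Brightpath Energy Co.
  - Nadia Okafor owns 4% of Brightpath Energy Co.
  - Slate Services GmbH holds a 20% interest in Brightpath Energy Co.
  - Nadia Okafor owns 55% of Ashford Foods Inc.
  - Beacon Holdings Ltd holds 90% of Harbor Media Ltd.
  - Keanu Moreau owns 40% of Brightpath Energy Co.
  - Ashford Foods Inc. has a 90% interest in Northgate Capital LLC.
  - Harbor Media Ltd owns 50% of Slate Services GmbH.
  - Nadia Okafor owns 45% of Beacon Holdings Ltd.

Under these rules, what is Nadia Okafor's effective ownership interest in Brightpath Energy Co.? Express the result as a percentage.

By sibling attribution (R1), Nadia Okafor is treated as also owning Dana Okafor's interest in Ashford Foods Inc, giving 55% + 10% = 65%.
Chain via Ashford Foods Inc. → Northgate Capital LLC → Redpoint Group plc (R2): 65% × 90% × 10% × 30% = 1.755% of Brightpath Energy Co.
Chain via Beacon Holdings Ltd → Harbor Media Ltd → Slate Services GmbH (R2): 45% × 90% × 50% × 20% = 4.05% of Brightpath Energy Co.
Direct interest in Brightpath Energy Co: 4%.
Aggregating (R3): 1.755% + 4.05% + 4% = 9.805%.

9.805%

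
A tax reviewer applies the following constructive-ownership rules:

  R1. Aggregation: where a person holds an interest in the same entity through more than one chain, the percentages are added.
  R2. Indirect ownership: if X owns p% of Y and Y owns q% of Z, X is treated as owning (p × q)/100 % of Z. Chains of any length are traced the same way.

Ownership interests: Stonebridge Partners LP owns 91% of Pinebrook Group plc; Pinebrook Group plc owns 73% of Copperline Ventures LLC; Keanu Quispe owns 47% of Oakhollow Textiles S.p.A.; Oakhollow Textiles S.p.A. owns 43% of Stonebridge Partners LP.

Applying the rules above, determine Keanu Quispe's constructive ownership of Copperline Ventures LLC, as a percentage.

Chain via Oakhollow Textiles S.p.A. → Stonebridge Partners LP → Pinebrook Group plc (R2): 47% × 43% × 91% × 73% = 13.425503% of Copperline Ventures LLC.

13.425503%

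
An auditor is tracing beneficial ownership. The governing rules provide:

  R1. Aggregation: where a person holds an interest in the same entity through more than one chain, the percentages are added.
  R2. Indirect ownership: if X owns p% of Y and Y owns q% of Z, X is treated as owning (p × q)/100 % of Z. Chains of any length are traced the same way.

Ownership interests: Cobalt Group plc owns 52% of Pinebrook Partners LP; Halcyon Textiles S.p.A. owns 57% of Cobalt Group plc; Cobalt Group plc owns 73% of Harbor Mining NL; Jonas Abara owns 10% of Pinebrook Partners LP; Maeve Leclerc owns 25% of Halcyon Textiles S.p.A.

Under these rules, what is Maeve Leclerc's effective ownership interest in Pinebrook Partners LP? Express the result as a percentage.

Chain via Halcyon Textiles S.p.A. → Cobalt Group plc (R2): 25% × 57% × 52% = 7.41% of Pinebrook Partners LP.

7.41%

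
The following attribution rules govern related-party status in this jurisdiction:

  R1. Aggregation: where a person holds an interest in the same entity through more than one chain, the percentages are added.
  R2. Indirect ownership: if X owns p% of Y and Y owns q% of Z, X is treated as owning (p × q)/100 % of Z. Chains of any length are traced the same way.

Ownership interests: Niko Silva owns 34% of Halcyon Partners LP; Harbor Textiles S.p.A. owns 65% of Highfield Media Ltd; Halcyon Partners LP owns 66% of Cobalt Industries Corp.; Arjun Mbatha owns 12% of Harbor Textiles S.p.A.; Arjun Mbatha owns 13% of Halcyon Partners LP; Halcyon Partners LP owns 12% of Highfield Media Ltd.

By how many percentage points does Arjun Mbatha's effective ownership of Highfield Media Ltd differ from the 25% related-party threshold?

Chain via Harbor Textiles S.p.A. (R2): 12% × 65% = 7.8% of Highfield Media Ltd.
Chain via Halcyon Partners LP (R2): 13% × 12% = 1.56% of Highfield Media Ltd.
Aggregating (R1): 7.8% + 1.56% = 9.36%.
9.36% falls short of the 25% threshold by 15.64 percentage points.

15.64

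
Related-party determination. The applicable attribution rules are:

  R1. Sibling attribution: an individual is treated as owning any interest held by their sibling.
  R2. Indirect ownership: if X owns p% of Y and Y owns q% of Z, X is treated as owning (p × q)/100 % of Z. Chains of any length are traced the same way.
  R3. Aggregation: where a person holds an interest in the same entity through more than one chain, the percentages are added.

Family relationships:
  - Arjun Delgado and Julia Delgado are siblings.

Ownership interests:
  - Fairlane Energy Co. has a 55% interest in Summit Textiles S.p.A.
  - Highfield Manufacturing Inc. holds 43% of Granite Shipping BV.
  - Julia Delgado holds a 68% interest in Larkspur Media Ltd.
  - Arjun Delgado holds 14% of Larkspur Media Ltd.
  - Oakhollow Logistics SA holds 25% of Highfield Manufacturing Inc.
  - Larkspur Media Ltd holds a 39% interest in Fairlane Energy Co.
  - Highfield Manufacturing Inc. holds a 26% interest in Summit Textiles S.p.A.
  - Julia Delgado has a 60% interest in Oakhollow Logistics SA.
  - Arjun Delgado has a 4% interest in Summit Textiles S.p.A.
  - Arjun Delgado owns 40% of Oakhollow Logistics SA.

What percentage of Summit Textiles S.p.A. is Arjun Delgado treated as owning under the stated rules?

28.089%

By sibling attribution (R1), Arjun Delgado is treated as also owning Julia Delgado's interest in Larkspur Media Ltd, giving 14% + 68% = 82%.
By sibling attribution (R1), Arjun Delgado is treated as also owning Julia Delgado's interest in Oakhollow Logistics SA, giving 40% + 60% = 100%.
Chain via Larkspur Media Ltd → Fairlane Energy Co. (R2): 82% × 39% × 55% = 17.589% of Summit Textiles S.p.A.
Chain via Oakhollow Logistics SA → Highfield Manufacturing Inc. (R2): 100% × 25% × 26% = 6.5% of Summit Textiles S.p.A.
Direct interest in Summit Textiles S.p.A: 4%.
Aggregating (R3): 17.589% + 6.5% + 4% = 28.089%.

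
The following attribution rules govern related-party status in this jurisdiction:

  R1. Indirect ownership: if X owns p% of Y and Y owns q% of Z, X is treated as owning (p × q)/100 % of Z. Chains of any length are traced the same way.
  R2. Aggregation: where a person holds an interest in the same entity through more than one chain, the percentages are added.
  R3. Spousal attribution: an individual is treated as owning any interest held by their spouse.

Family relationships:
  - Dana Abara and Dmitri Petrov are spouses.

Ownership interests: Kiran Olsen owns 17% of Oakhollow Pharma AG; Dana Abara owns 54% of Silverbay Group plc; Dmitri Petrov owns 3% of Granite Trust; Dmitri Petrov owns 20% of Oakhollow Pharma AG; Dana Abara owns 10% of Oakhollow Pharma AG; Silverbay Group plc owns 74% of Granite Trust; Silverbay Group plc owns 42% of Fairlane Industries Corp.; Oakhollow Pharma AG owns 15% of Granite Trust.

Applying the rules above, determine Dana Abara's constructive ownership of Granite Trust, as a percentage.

By spousal attribution (R3), Dana Abara is treated as also owning Dmitri Petrov's interest in Oakhollow Pharma AG, giving 10% + 20% = 30%.
By spousal attribution (R3), Dana Abara is treated as owning Dmitri Petrov's 3% interest in Granite Trust.
Chain via Oakhollow Pharma AG (R1): 30% × 15% = 4.5% of Granite Trust.
Chain via Silverbay Group plc (R1): 54% × 74% = 39.96% of Granite Trust.
Direct interest in Granite Trust: 3%.
Aggregating (R2): 4.5% + 39.96% + 3% = 47.46%.

47.46%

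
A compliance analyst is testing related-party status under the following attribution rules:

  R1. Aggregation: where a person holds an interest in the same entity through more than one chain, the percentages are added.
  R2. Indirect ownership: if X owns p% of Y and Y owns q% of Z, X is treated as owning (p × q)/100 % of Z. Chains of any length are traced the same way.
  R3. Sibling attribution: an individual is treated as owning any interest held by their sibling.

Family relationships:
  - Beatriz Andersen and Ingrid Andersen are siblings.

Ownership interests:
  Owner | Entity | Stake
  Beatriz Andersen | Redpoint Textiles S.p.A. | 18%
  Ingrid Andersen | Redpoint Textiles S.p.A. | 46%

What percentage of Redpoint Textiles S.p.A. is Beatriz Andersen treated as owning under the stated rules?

64%

By sibling attribution (R3), Beatriz Andersen is treated as also owning Ingrid Andersen's interest in Redpoint Textiles S.p.A, giving 18% + 46% = 64%.
Direct interest in Redpoint Textiles S.p.A: 64%.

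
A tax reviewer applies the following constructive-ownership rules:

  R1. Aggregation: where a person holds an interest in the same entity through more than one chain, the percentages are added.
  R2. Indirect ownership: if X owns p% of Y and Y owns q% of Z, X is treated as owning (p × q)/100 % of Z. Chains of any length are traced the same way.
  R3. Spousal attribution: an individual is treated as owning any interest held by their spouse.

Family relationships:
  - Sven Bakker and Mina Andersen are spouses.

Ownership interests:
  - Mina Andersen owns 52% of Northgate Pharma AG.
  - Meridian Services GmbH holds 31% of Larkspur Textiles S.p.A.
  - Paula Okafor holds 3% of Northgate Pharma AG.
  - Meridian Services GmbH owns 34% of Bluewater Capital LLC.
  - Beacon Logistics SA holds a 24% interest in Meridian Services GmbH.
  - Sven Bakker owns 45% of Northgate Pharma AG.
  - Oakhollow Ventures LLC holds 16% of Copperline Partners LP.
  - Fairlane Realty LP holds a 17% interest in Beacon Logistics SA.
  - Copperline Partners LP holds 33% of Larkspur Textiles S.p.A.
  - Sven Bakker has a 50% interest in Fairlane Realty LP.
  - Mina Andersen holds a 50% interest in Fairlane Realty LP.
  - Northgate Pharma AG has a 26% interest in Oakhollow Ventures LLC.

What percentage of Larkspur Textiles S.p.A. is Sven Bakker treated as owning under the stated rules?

2.596416%

By spousal attribution (R3), Sven Bakker is treated as also owning Mina Andersen's interest in Northgate Pharma AG, giving 45% + 52% = 97%.
By spousal attribution (R3), Sven Bakker is treated as also owning Mina Andersen's interest in Fairlane Realty LP, giving 50% + 50% = 100%.
Chain via Northgate Pharma AG → Oakhollow Ventures LLC → Copperline Partners LP (R2): 97% × 26% × 16% × 33% = 1.331616% of Larkspur Textiles S.p.A.
Chain via Fairlane Realty LP → Beacon Logistics SA → Meridian Services GmbH (R2): 100% × 17% × 24% × 31% = 1.2648% of Larkspur Textiles S.p.A.
Aggregating (R1): 1.331616% + 1.2648% = 2.596416%.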